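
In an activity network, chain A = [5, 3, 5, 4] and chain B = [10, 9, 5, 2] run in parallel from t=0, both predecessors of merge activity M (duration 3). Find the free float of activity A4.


ES(A4) = sum of predecessors on chain A = 13
EF(A4) = ES + duration = 13 + 4 = 17
Successor of A4 is M. ES(M) = max(sum(A), sum(B)) = max(17, 26) = 26
Free float = ES(successor) - EF(current) = 26 - 17 = 9

9


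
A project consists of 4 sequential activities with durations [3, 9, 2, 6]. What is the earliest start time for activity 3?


Activity 3 starts after activities 1 through 2 complete.
Predecessor durations: [3, 9]
ES = 3 + 9 = 12

12


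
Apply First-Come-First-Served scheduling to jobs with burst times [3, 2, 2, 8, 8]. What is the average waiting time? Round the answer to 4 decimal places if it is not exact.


FCFS order (as given): [3, 2, 2, 8, 8]
Waiting times:
  Job 1: wait = 0
  Job 2: wait = 3
  Job 3: wait = 5
  Job 4: wait = 7
  Job 5: wait = 15
Sum of waiting times = 30
Average waiting time = 30/5 = 6.0

6.0


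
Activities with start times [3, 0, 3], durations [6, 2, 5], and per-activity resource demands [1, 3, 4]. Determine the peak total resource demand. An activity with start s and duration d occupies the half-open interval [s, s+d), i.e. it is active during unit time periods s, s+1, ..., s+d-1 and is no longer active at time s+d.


Each activity i is active on [start_i, start_i + duration_i).
Compute total resource usage per time slot:
  t=0: active resources = [3], total = 3
  t=1: active resources = [3], total = 3
  t=2: active resources = [], total = 0
  t=3: active resources = [1, 4], total = 5
  t=4: active resources = [1, 4], total = 5
  t=5: active resources = [1, 4], total = 5
  t=6: active resources = [1, 4], total = 5
  t=7: active resources = [1, 4], total = 5
  t=8: active resources = [1], total = 1
Peak resource demand = 5

5


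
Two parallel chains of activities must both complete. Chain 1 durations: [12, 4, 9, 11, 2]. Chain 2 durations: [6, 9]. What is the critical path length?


Path A total = 12 + 4 + 9 + 11 + 2 = 38
Path B total = 6 + 9 = 15
Critical path = longest path = max(38, 15) = 38

38


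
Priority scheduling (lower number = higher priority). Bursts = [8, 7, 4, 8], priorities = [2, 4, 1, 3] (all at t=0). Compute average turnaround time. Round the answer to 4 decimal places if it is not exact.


Sort by priority (ascending = highest first):
Order: [(1, 4), (2, 8), (3, 8), (4, 7)]
Completion times:
  Priority 1, burst=4, C=4
  Priority 2, burst=8, C=12
  Priority 3, burst=8, C=20
  Priority 4, burst=7, C=27
Average turnaround = 63/4 = 15.75

15.75


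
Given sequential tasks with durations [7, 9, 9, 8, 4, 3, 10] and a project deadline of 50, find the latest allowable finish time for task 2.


LF(activity 2) = deadline - sum of successor durations
Successors: activities 3 through 7 with durations [9, 8, 4, 3, 10]
Sum of successor durations = 34
LF = 50 - 34 = 16

16


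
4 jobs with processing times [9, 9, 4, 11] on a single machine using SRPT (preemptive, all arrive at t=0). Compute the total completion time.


Since all jobs arrive at t=0, SRPT equals SPT ordering.
SPT order: [4, 9, 9, 11]
Completion times:
  Job 1: p=4, C=4
  Job 2: p=9, C=13
  Job 3: p=9, C=22
  Job 4: p=11, C=33
Total completion time = 4 + 13 + 22 + 33 = 72

72


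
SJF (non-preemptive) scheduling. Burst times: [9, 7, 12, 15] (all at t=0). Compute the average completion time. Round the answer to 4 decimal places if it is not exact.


SJF order (ascending): [7, 9, 12, 15]
Completion times:
  Job 1: burst=7, C=7
  Job 2: burst=9, C=16
  Job 3: burst=12, C=28
  Job 4: burst=15, C=43
Average completion = 94/4 = 23.5

23.5


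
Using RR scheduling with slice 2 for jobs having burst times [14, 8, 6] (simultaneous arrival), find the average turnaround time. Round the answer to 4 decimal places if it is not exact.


Time quantum = 2
Execution trace:
  J1 runs 2 units, time = 2
  J2 runs 2 units, time = 4
  J3 runs 2 units, time = 6
  J1 runs 2 units, time = 8
  J2 runs 2 units, time = 10
  J3 runs 2 units, time = 12
  J1 runs 2 units, time = 14
  J2 runs 2 units, time = 16
  J3 runs 2 units, time = 18
  J1 runs 2 units, time = 20
  J2 runs 2 units, time = 22
  J1 runs 2 units, time = 24
  J1 runs 2 units, time = 26
  J1 runs 2 units, time = 28
Finish times: [28, 22, 18]
Average turnaround = 68/3 = 22.6667

22.6667


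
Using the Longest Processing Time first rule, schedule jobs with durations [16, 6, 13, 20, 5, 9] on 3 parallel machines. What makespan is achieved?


Sort jobs in decreasing order (LPT): [20, 16, 13, 9, 6, 5]
Assign each job to the least loaded machine:
  Machine 1: jobs [20, 5], load = 25
  Machine 2: jobs [16, 6], load = 22
  Machine 3: jobs [13, 9], load = 22
Makespan = max load = 25

25


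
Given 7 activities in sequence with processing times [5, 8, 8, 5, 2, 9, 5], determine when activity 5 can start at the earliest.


Activity 5 starts after activities 1 through 4 complete.
Predecessor durations: [5, 8, 8, 5]
ES = 5 + 8 + 8 + 5 = 26

26


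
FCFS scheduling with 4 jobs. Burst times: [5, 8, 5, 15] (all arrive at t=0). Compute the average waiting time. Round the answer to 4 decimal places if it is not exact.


FCFS order (as given): [5, 8, 5, 15]
Waiting times:
  Job 1: wait = 0
  Job 2: wait = 5
  Job 3: wait = 13
  Job 4: wait = 18
Sum of waiting times = 36
Average waiting time = 36/4 = 9.0

9.0


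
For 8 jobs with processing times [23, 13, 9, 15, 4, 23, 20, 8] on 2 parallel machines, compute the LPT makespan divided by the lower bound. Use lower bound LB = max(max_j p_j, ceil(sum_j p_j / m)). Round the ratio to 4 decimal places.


LPT order: [23, 23, 20, 15, 13, 9, 8, 4]
Machine loads after assignment: [56, 59]
LPT makespan = 59
Lower bound = max(max_job, ceil(total/2)) = max(23, 58) = 58
Ratio = 59 / 58 = 1.0172

1.0172


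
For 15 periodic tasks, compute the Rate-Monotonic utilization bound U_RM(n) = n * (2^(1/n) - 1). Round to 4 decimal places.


Compute 2^(1/15) = 1.0472941228
Subtract 1: 1.0472941228 - 1 = 0.0472941228
Multiply by n: 15 * 0.0472941228 = 0.7094118420
Round to 4 dp: 0.7094

0.7094


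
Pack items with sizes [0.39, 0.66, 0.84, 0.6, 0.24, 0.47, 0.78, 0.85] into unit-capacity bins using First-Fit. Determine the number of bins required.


Place items sequentially using First-Fit:
  Item 0.39 -> new Bin 1
  Item 0.66 -> new Bin 2
  Item 0.84 -> new Bin 3
  Item 0.6 -> Bin 1 (now 0.99)
  Item 0.24 -> Bin 2 (now 0.9)
  Item 0.47 -> new Bin 4
  Item 0.78 -> new Bin 5
  Item 0.85 -> new Bin 6
Total bins used = 6

6


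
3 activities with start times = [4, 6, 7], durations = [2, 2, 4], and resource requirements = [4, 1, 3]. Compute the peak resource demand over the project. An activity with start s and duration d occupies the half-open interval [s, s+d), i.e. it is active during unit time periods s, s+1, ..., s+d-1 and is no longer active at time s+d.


Each activity i is active on [start_i, start_i + duration_i).
Compute total resource usage per time slot:
  t=0: active resources = [], total = 0
  t=1: active resources = [], total = 0
  t=2: active resources = [], total = 0
  t=3: active resources = [], total = 0
  t=4: active resources = [4], total = 4
  t=5: active resources = [4], total = 4
  t=6: active resources = [1], total = 1
  t=7: active resources = [1, 3], total = 4
  t=8: active resources = [3], total = 3
  t=9: active resources = [3], total = 3
  t=10: active resources = [3], total = 3
Peak resource demand = 4

4


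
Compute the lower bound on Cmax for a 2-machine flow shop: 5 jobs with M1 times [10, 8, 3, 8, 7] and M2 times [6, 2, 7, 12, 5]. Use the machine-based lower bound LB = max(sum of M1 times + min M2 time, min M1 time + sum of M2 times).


LB1 = sum(M1 times) + min(M2 times) = 36 + 2 = 38
LB2 = min(M1 times) + sum(M2 times) = 3 + 32 = 35
Lower bound = max(LB1, LB2) = max(38, 35) = 38

38


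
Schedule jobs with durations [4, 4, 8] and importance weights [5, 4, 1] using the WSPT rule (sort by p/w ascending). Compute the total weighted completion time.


Compute p/w ratios and sort ascending (WSPT): [(4, 5), (4, 4), (8, 1)]
Compute weighted completion times:
  Job (p=4,w=5): C=4, w*C=5*4=20
  Job (p=4,w=4): C=8, w*C=4*8=32
  Job (p=8,w=1): C=16, w*C=1*16=16
Total weighted completion time = 68

68


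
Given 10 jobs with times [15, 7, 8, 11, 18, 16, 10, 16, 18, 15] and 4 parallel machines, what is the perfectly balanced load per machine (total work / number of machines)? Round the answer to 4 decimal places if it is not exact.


Total processing time = 15 + 7 + 8 + 11 + 18 + 16 + 10 + 16 + 18 + 15 = 134
Number of machines = 4
Ideal balanced load = 134 / 4 = 33.5

33.5


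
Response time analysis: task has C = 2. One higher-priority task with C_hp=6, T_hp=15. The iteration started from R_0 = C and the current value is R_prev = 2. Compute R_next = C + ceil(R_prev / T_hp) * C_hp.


R_next = C + ceil(R_prev / T_hp) * C_hp
ceil(2 / 15) = ceil(0.1333) = 1
Interference = 1 * 6 = 6
R_next = 2 + 6 = 8

8


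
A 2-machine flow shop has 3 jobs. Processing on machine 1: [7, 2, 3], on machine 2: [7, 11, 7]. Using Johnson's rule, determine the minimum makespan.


Apply Johnson's rule:
  Group 1 (a <= b): [(2, 2, 11), (3, 3, 7), (1, 7, 7)]
  Group 2 (a > b): []
Optimal job order: [2, 3, 1]
Schedule:
  Job 2: M1 done at 2, M2 done at 13
  Job 3: M1 done at 5, M2 done at 20
  Job 1: M1 done at 12, M2 done at 27
Makespan = 27

27


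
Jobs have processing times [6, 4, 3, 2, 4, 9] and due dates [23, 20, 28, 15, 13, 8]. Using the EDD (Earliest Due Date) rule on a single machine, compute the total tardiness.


Sort by due date (EDD order): [(9, 8), (4, 13), (2, 15), (4, 20), (6, 23), (3, 28)]
Compute completion times and tardiness:
  Job 1: p=9, d=8, C=9, tardiness=max(0,9-8)=1
  Job 2: p=4, d=13, C=13, tardiness=max(0,13-13)=0
  Job 3: p=2, d=15, C=15, tardiness=max(0,15-15)=0
  Job 4: p=4, d=20, C=19, tardiness=max(0,19-20)=0
  Job 5: p=6, d=23, C=25, tardiness=max(0,25-23)=2
  Job 6: p=3, d=28, C=28, tardiness=max(0,28-28)=0
Total tardiness = 3

3


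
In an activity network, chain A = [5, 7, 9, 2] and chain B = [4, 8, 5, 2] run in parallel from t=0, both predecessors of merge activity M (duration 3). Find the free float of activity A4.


ES(A4) = sum of predecessors on chain A = 21
EF(A4) = ES + duration = 21 + 2 = 23
Successor of A4 is M. ES(M) = max(sum(A), sum(B)) = max(23, 19) = 23
Free float = ES(successor) - EF(current) = 23 - 23 = 0

0


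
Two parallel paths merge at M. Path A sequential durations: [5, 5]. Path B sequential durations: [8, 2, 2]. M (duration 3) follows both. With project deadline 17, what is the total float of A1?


Forward pass: ES(A1) = sum of predecessors on chain A = 0
EF = ES + duration = 0 + 5 = 5
Backward pass: LF(M) = deadline = 17; LS(M) = 17 - 3 = 14
LF(A1) = LS(M) - sum(successors on chain A) = 14 - 5 = 9
LS = LF - duration = 9 - 5 = 4
Total float = LS - ES = 4 - 0 = 4

4


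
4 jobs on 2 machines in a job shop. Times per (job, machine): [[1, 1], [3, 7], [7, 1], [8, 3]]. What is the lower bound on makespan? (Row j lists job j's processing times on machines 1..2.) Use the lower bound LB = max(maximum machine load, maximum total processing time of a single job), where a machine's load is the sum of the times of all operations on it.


Machine loads:
  Machine 1: 1 + 3 + 7 + 8 = 19
  Machine 2: 1 + 7 + 1 + 3 = 12
Max machine load = 19
Job totals:
  Job 1: 2
  Job 2: 10
  Job 3: 8
  Job 4: 11
Max job total = 11
Lower bound = max(19, 11) = 19

19


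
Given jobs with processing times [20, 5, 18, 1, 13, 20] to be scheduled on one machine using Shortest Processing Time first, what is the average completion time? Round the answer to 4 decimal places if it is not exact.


Sort jobs by processing time (SPT order): [1, 5, 13, 18, 20, 20]
Compute completion times sequentially:
  Job 1: processing = 1, completes at 1
  Job 2: processing = 5, completes at 6
  Job 3: processing = 13, completes at 19
  Job 4: processing = 18, completes at 37
  Job 5: processing = 20, completes at 57
  Job 6: processing = 20, completes at 77
Sum of completion times = 197
Average completion time = 197/6 = 32.8333

32.8333


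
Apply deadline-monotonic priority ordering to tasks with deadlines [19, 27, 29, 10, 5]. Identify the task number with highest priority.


Sort tasks by relative deadline (ascending):
  Task 5: deadline = 5
  Task 4: deadline = 10
  Task 1: deadline = 19
  Task 2: deadline = 27
  Task 3: deadline = 29
Priority order (highest first): [5, 4, 1, 2, 3]
Highest priority task = 5

5


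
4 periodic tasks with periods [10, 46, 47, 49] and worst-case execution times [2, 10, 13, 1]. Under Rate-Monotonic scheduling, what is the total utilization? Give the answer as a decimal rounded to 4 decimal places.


Compute individual utilizations (exact fractions):
  Task 1: C/T = 2/10 = 1/5 (approx. 0.2)
  Task 2: C/T = 10/46 = 5/23 (approx. 0.2174)
  Task 3: C/T = 13/47 (approx. 0.2766)
  Task 4: C/T = 1/49 (approx. 0.0204)
Total utilization U = 1/5 + 5/23 + 13/47 + 1/49 = 189204/264845
Rounded to 4 decimal places: U = 0.7144
RM (Liu & Layland) bound for 4 tasks = 0.756828; compare with U = 189204/264845 (approx. 0.714395)
U <= bound, so schedulable by RM sufficient condition.

0.7144


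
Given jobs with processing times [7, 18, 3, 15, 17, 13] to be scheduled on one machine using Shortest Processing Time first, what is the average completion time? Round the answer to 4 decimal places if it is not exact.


Sort jobs by processing time (SPT order): [3, 7, 13, 15, 17, 18]
Compute completion times sequentially:
  Job 1: processing = 3, completes at 3
  Job 2: processing = 7, completes at 10
  Job 3: processing = 13, completes at 23
  Job 4: processing = 15, completes at 38
  Job 5: processing = 17, completes at 55
  Job 6: processing = 18, completes at 73
Sum of completion times = 202
Average completion time = 202/6 = 33.6667

33.6667


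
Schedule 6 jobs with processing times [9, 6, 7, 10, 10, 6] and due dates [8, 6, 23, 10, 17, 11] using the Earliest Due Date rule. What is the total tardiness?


Sort by due date (EDD order): [(6, 6), (9, 8), (10, 10), (6, 11), (10, 17), (7, 23)]
Compute completion times and tardiness:
  Job 1: p=6, d=6, C=6, tardiness=max(0,6-6)=0
  Job 2: p=9, d=8, C=15, tardiness=max(0,15-8)=7
  Job 3: p=10, d=10, C=25, tardiness=max(0,25-10)=15
  Job 4: p=6, d=11, C=31, tardiness=max(0,31-11)=20
  Job 5: p=10, d=17, C=41, tardiness=max(0,41-17)=24
  Job 6: p=7, d=23, C=48, tardiness=max(0,48-23)=25
Total tardiness = 91

91


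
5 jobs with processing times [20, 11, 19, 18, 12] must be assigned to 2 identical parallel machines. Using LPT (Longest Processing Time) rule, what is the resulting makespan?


Sort jobs in decreasing order (LPT): [20, 19, 18, 12, 11]
Assign each job to the least loaded machine:
  Machine 1: jobs [20, 12, 11], load = 43
  Machine 2: jobs [19, 18], load = 37
Makespan = max load = 43

43


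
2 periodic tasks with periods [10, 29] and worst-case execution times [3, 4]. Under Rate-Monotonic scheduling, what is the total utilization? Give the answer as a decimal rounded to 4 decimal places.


Compute individual utilizations (exact fractions):
  Task 1: C/T = 3/10 (approx. 0.3)
  Task 2: C/T = 4/29 (approx. 0.1379)
Total utilization U = 3/10 + 4/29 = 127/290
Rounded to 4 decimal places: U = 0.4379
RM (Liu & Layland) bound for 2 tasks = 0.828427; compare with U = 127/290 (approx. 0.437931)
U <= bound, so schedulable by RM sufficient condition.

0.4379


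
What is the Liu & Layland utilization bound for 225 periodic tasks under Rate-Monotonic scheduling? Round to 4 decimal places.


Compute 2^(1/225) = 1.0030854042
Subtract 1: 1.0030854042 - 1 = 0.0030854042
Multiply by n: 225 * 0.0030854042 = 0.6942159450
Round to 4 dp: 0.6942

0.6942


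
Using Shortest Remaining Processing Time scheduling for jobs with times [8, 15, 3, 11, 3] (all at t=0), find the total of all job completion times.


Since all jobs arrive at t=0, SRPT equals SPT ordering.
SPT order: [3, 3, 8, 11, 15]
Completion times:
  Job 1: p=3, C=3
  Job 2: p=3, C=6
  Job 3: p=8, C=14
  Job 4: p=11, C=25
  Job 5: p=15, C=40
Total completion time = 3 + 6 + 14 + 25 + 40 = 88

88


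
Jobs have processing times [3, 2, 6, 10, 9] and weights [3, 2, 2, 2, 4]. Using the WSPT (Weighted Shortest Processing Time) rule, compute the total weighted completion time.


Compute p/w ratios and sort ascending (WSPT): [(3, 3), (2, 2), (9, 4), (6, 2), (10, 2)]
Compute weighted completion times:
  Job (p=3,w=3): C=3, w*C=3*3=9
  Job (p=2,w=2): C=5, w*C=2*5=10
  Job (p=9,w=4): C=14, w*C=4*14=56
  Job (p=6,w=2): C=20, w*C=2*20=40
  Job (p=10,w=2): C=30, w*C=2*30=60
Total weighted completion time = 175

175


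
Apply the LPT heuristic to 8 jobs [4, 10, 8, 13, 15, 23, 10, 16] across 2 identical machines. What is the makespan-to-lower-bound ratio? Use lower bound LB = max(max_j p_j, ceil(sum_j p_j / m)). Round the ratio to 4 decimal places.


LPT order: [23, 16, 15, 13, 10, 10, 8, 4]
Machine loads after assignment: [50, 49]
LPT makespan = 50
Lower bound = max(max_job, ceil(total/2)) = max(23, 50) = 50
Ratio = 50 / 50 = 1.0

1.0


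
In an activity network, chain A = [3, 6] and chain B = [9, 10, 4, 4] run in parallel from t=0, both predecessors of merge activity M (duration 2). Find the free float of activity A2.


ES(A2) = sum of predecessors on chain A = 3
EF(A2) = ES + duration = 3 + 6 = 9
Successor of A2 is M. ES(M) = max(sum(A), sum(B)) = max(9, 27) = 27
Free float = ES(successor) - EF(current) = 27 - 9 = 18

18


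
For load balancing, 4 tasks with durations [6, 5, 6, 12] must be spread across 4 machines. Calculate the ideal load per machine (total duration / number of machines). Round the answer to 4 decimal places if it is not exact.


Total processing time = 6 + 5 + 6 + 12 = 29
Number of machines = 4
Ideal balanced load = 29 / 4 = 7.25

7.25


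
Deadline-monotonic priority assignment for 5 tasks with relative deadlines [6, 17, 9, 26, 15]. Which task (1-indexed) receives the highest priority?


Sort tasks by relative deadline (ascending):
  Task 1: deadline = 6
  Task 3: deadline = 9
  Task 5: deadline = 15
  Task 2: deadline = 17
  Task 4: deadline = 26
Priority order (highest first): [1, 3, 5, 2, 4]
Highest priority task = 1

1


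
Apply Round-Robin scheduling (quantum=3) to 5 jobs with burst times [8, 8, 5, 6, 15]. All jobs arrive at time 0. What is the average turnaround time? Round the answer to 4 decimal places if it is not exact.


Time quantum = 3
Execution trace:
  J1 runs 3 units, time = 3
  J2 runs 3 units, time = 6
  J3 runs 3 units, time = 9
  J4 runs 3 units, time = 12
  J5 runs 3 units, time = 15
  J1 runs 3 units, time = 18
  J2 runs 3 units, time = 21
  J3 runs 2 units, time = 23
  J4 runs 3 units, time = 26
  J5 runs 3 units, time = 29
  J1 runs 2 units, time = 31
  J2 runs 2 units, time = 33
  J5 runs 3 units, time = 36
  J5 runs 3 units, time = 39
  J5 runs 3 units, time = 42
Finish times: [31, 33, 23, 26, 42]
Average turnaround = 155/5 = 31.0

31.0


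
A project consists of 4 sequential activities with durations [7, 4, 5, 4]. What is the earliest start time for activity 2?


Activity 2 starts after activities 1 through 1 complete.
Predecessor durations: [7]
ES = 7 = 7

7


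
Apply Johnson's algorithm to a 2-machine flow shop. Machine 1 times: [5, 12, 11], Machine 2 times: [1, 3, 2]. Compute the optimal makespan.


Apply Johnson's rule:
  Group 1 (a <= b): []
  Group 2 (a > b): [(2, 12, 3), (3, 11, 2), (1, 5, 1)]
Optimal job order: [2, 3, 1]
Schedule:
  Job 2: M1 done at 12, M2 done at 15
  Job 3: M1 done at 23, M2 done at 25
  Job 1: M1 done at 28, M2 done at 29
Makespan = 29

29


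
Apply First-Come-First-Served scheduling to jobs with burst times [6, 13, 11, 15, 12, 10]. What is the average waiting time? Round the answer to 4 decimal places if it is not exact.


FCFS order (as given): [6, 13, 11, 15, 12, 10]
Waiting times:
  Job 1: wait = 0
  Job 2: wait = 6
  Job 3: wait = 19
  Job 4: wait = 30
  Job 5: wait = 45
  Job 6: wait = 57
Sum of waiting times = 157
Average waiting time = 157/6 = 26.1667

26.1667


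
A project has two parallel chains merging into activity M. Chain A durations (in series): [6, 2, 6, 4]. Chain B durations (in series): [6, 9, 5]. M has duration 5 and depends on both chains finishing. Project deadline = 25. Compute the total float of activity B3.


Forward pass: ES(B3) = sum of predecessors on chain B = 15
EF = ES + duration = 15 + 5 = 20
Backward pass: LF(M) = deadline = 25; LS(M) = 25 - 5 = 20
LF(B3) = LS(M) - sum(successors on chain B) = 20 - 0 = 20
LS = LF - duration = 20 - 5 = 15
Total float = LS - ES = 15 - 15 = 0

0


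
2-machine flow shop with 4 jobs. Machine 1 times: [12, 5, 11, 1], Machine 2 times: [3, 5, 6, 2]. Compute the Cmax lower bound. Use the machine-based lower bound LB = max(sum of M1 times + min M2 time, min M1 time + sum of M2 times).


LB1 = sum(M1 times) + min(M2 times) = 29 + 2 = 31
LB2 = min(M1 times) + sum(M2 times) = 1 + 16 = 17
Lower bound = max(LB1, LB2) = max(31, 17) = 31

31


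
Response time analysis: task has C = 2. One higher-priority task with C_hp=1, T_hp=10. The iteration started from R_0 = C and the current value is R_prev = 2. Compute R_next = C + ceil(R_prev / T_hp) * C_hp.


R_next = C + ceil(R_prev / T_hp) * C_hp
ceil(2 / 10) = ceil(0.2) = 1
Interference = 1 * 1 = 1
R_next = 2 + 1 = 3

3


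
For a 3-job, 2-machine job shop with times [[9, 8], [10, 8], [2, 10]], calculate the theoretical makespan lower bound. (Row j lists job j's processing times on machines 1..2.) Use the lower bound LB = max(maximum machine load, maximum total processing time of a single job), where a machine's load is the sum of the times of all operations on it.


Machine loads:
  Machine 1: 9 + 10 + 2 = 21
  Machine 2: 8 + 8 + 10 = 26
Max machine load = 26
Job totals:
  Job 1: 17
  Job 2: 18
  Job 3: 12
Max job total = 18
Lower bound = max(26, 18) = 26

26


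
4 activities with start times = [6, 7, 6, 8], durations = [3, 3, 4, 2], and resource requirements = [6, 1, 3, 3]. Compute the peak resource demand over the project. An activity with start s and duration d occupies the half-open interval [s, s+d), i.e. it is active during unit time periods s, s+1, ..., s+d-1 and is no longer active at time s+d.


Each activity i is active on [start_i, start_i + duration_i).
Compute total resource usage per time slot:
  t=0: active resources = [], total = 0
  t=1: active resources = [], total = 0
  t=2: active resources = [], total = 0
  t=3: active resources = [], total = 0
  t=4: active resources = [], total = 0
  t=5: active resources = [], total = 0
  t=6: active resources = [6, 3], total = 9
  t=7: active resources = [6, 1, 3], total = 10
  t=8: active resources = [6, 1, 3, 3], total = 13
  t=9: active resources = [1, 3, 3], total = 7
Peak resource demand = 13

13


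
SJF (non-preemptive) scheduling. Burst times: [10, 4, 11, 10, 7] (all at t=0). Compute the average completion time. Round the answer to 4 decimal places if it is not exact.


SJF order (ascending): [4, 7, 10, 10, 11]
Completion times:
  Job 1: burst=4, C=4
  Job 2: burst=7, C=11
  Job 3: burst=10, C=21
  Job 4: burst=10, C=31
  Job 5: burst=11, C=42
Average completion = 109/5 = 21.8

21.8


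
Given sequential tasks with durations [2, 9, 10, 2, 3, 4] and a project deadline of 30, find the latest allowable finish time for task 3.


LF(activity 3) = deadline - sum of successor durations
Successors: activities 4 through 6 with durations [2, 3, 4]
Sum of successor durations = 9
LF = 30 - 9 = 21

21


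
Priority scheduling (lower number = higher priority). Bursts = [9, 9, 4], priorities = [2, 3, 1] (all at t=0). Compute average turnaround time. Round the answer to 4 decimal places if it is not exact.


Sort by priority (ascending = highest first):
Order: [(1, 4), (2, 9), (3, 9)]
Completion times:
  Priority 1, burst=4, C=4
  Priority 2, burst=9, C=13
  Priority 3, burst=9, C=22
Average turnaround = 39/3 = 13.0

13.0


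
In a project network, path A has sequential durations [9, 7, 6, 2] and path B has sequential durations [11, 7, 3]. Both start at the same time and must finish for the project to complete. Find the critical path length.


Path A total = 9 + 7 + 6 + 2 = 24
Path B total = 11 + 7 + 3 = 21
Critical path = longest path = max(24, 21) = 24

24


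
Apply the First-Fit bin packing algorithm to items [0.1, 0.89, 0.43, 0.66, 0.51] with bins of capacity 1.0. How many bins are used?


Place items sequentially using First-Fit:
  Item 0.1 -> new Bin 1
  Item 0.89 -> Bin 1 (now 0.99)
  Item 0.43 -> new Bin 2
  Item 0.66 -> new Bin 3
  Item 0.51 -> Bin 2 (now 0.94)
Total bins used = 3

3


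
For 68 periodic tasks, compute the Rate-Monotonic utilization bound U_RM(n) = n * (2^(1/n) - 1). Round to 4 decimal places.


Compute 2^(1/68) = 1.0102454700
Subtract 1: 1.0102454700 - 1 = 0.0102454700
Multiply by n: 68 * 0.0102454700 = 0.6966919600
Round to 4 dp: 0.6967

0.6967


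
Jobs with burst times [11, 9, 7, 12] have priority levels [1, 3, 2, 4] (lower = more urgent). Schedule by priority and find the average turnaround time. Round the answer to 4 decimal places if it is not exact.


Sort by priority (ascending = highest first):
Order: [(1, 11), (2, 7), (3, 9), (4, 12)]
Completion times:
  Priority 1, burst=11, C=11
  Priority 2, burst=7, C=18
  Priority 3, burst=9, C=27
  Priority 4, burst=12, C=39
Average turnaround = 95/4 = 23.75

23.75


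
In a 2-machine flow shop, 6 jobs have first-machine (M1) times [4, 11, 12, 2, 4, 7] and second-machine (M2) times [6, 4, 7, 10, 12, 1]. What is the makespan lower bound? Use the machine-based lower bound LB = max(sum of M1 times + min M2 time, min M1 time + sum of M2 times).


LB1 = sum(M1 times) + min(M2 times) = 40 + 1 = 41
LB2 = min(M1 times) + sum(M2 times) = 2 + 40 = 42
Lower bound = max(LB1, LB2) = max(41, 42) = 42

42


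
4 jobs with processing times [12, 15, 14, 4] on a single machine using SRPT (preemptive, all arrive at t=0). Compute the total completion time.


Since all jobs arrive at t=0, SRPT equals SPT ordering.
SPT order: [4, 12, 14, 15]
Completion times:
  Job 1: p=4, C=4
  Job 2: p=12, C=16
  Job 3: p=14, C=30
  Job 4: p=15, C=45
Total completion time = 4 + 16 + 30 + 45 = 95

95


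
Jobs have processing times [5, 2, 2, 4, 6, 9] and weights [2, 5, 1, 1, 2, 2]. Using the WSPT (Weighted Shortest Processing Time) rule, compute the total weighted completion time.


Compute p/w ratios and sort ascending (WSPT): [(2, 5), (2, 1), (5, 2), (6, 2), (4, 1), (9, 2)]
Compute weighted completion times:
  Job (p=2,w=5): C=2, w*C=5*2=10
  Job (p=2,w=1): C=4, w*C=1*4=4
  Job (p=5,w=2): C=9, w*C=2*9=18
  Job (p=6,w=2): C=15, w*C=2*15=30
  Job (p=4,w=1): C=19, w*C=1*19=19
  Job (p=9,w=2): C=28, w*C=2*28=56
Total weighted completion time = 137

137


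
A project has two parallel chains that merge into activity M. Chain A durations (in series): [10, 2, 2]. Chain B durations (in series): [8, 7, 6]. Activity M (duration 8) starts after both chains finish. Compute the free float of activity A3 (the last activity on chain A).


ES(A3) = sum of predecessors on chain A = 12
EF(A3) = ES + duration = 12 + 2 = 14
Successor of A3 is M. ES(M) = max(sum(A), sum(B)) = max(14, 21) = 21
Free float = ES(successor) - EF(current) = 21 - 14 = 7

7


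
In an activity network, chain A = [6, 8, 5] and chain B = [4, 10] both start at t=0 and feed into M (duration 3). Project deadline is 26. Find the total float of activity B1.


Forward pass: ES(B1) = sum of predecessors on chain B = 0
EF = ES + duration = 0 + 4 = 4
Backward pass: LF(M) = deadline = 26; LS(M) = 26 - 3 = 23
LF(B1) = LS(M) - sum(successors on chain B) = 23 - 10 = 13
LS = LF - duration = 13 - 4 = 9
Total float = LS - ES = 9 - 0 = 9

9


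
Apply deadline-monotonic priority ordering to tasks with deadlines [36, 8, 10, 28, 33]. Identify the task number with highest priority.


Sort tasks by relative deadline (ascending):
  Task 2: deadline = 8
  Task 3: deadline = 10
  Task 4: deadline = 28
  Task 5: deadline = 33
  Task 1: deadline = 36
Priority order (highest first): [2, 3, 4, 5, 1]
Highest priority task = 2

2


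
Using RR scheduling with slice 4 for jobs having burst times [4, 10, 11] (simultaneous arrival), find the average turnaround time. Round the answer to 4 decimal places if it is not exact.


Time quantum = 4
Execution trace:
  J1 runs 4 units, time = 4
  J2 runs 4 units, time = 8
  J3 runs 4 units, time = 12
  J2 runs 4 units, time = 16
  J3 runs 4 units, time = 20
  J2 runs 2 units, time = 22
  J3 runs 3 units, time = 25
Finish times: [4, 22, 25]
Average turnaround = 51/3 = 17.0

17.0


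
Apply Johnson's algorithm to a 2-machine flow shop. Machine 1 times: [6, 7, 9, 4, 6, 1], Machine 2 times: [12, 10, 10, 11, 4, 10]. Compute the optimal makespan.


Apply Johnson's rule:
  Group 1 (a <= b): [(6, 1, 10), (4, 4, 11), (1, 6, 12), (2, 7, 10), (3, 9, 10)]
  Group 2 (a > b): [(5, 6, 4)]
Optimal job order: [6, 4, 1, 2, 3, 5]
Schedule:
  Job 6: M1 done at 1, M2 done at 11
  Job 4: M1 done at 5, M2 done at 22
  Job 1: M1 done at 11, M2 done at 34
  Job 2: M1 done at 18, M2 done at 44
  Job 3: M1 done at 27, M2 done at 54
  Job 5: M1 done at 33, M2 done at 58
Makespan = 58

58


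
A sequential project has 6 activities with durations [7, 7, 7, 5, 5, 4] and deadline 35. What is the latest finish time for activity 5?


LF(activity 5) = deadline - sum of successor durations
Successors: activities 6 through 6 with durations [4]
Sum of successor durations = 4
LF = 35 - 4 = 31

31


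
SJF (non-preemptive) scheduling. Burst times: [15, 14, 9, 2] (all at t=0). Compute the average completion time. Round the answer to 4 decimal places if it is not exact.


SJF order (ascending): [2, 9, 14, 15]
Completion times:
  Job 1: burst=2, C=2
  Job 2: burst=9, C=11
  Job 3: burst=14, C=25
  Job 4: burst=15, C=40
Average completion = 78/4 = 19.5

19.5


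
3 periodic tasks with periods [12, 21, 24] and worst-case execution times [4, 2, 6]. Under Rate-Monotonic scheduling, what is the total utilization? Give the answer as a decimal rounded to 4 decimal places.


Compute individual utilizations (exact fractions):
  Task 1: C/T = 4/12 = 1/3 (approx. 0.3333)
  Task 2: C/T = 2/21 (approx. 0.0952)
  Task 3: C/T = 6/24 = 1/4 (approx. 0.25)
Total utilization U = 1/3 + 2/21 + 1/4 = 19/28
Rounded to 4 decimal places: U = 0.6786
RM (Liu & Layland) bound for 3 tasks = 0.779763; compare with U = 19/28 (approx. 0.678571)
U <= bound, so schedulable by RM sufficient condition.

0.6786


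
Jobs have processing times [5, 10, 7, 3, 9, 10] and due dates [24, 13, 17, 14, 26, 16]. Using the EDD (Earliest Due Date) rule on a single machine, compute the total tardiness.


Sort by due date (EDD order): [(10, 13), (3, 14), (10, 16), (7, 17), (5, 24), (9, 26)]
Compute completion times and tardiness:
  Job 1: p=10, d=13, C=10, tardiness=max(0,10-13)=0
  Job 2: p=3, d=14, C=13, tardiness=max(0,13-14)=0
  Job 3: p=10, d=16, C=23, tardiness=max(0,23-16)=7
  Job 4: p=7, d=17, C=30, tardiness=max(0,30-17)=13
  Job 5: p=5, d=24, C=35, tardiness=max(0,35-24)=11
  Job 6: p=9, d=26, C=44, tardiness=max(0,44-26)=18
Total tardiness = 49

49


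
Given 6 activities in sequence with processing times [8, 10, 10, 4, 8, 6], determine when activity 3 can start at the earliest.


Activity 3 starts after activities 1 through 2 complete.
Predecessor durations: [8, 10]
ES = 8 + 10 = 18

18


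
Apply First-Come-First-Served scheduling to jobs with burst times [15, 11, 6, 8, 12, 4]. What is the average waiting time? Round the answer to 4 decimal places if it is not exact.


FCFS order (as given): [15, 11, 6, 8, 12, 4]
Waiting times:
  Job 1: wait = 0
  Job 2: wait = 15
  Job 3: wait = 26
  Job 4: wait = 32
  Job 5: wait = 40
  Job 6: wait = 52
Sum of waiting times = 165
Average waiting time = 165/6 = 27.5

27.5


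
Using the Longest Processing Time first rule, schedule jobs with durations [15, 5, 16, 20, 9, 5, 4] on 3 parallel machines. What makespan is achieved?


Sort jobs in decreasing order (LPT): [20, 16, 15, 9, 5, 5, 4]
Assign each job to the least loaded machine:
  Machine 1: jobs [20, 5], load = 25
  Machine 2: jobs [16, 5, 4], load = 25
  Machine 3: jobs [15, 9], load = 24
Makespan = max load = 25

25


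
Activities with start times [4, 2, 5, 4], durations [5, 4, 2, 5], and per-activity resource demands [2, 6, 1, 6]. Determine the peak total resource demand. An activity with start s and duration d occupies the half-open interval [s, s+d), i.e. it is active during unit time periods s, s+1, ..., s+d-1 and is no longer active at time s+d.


Each activity i is active on [start_i, start_i + duration_i).
Compute total resource usage per time slot:
  t=0: active resources = [], total = 0
  t=1: active resources = [], total = 0
  t=2: active resources = [6], total = 6
  t=3: active resources = [6], total = 6
  t=4: active resources = [2, 6, 6], total = 14
  t=5: active resources = [2, 6, 1, 6], total = 15
  t=6: active resources = [2, 1, 6], total = 9
  t=7: active resources = [2, 6], total = 8
  t=8: active resources = [2, 6], total = 8
Peak resource demand = 15

15


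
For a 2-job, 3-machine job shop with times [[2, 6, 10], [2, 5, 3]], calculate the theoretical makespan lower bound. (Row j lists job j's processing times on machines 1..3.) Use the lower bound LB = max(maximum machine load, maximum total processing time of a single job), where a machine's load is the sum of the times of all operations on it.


Machine loads:
  Machine 1: 2 + 2 = 4
  Machine 2: 6 + 5 = 11
  Machine 3: 10 + 3 = 13
Max machine load = 13
Job totals:
  Job 1: 18
  Job 2: 10
Max job total = 18
Lower bound = max(13, 18) = 18

18


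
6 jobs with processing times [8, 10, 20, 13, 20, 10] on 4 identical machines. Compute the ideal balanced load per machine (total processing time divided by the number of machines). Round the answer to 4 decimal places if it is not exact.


Total processing time = 8 + 10 + 20 + 13 + 20 + 10 = 81
Number of machines = 4
Ideal balanced load = 81 / 4 = 20.25

20.25


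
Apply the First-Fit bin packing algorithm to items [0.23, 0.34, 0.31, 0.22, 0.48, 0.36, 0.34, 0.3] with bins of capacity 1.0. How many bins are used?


Place items sequentially using First-Fit:
  Item 0.23 -> new Bin 1
  Item 0.34 -> Bin 1 (now 0.57)
  Item 0.31 -> Bin 1 (now 0.88)
  Item 0.22 -> new Bin 2
  Item 0.48 -> Bin 2 (now 0.7)
  Item 0.36 -> new Bin 3
  Item 0.34 -> Bin 3 (now 0.7)
  Item 0.3 -> Bin 2 (now 1.0)
Total bins used = 3

3


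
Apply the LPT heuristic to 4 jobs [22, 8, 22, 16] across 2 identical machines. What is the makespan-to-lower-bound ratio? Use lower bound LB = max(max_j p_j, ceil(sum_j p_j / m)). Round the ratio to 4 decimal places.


LPT order: [22, 22, 16, 8]
Machine loads after assignment: [38, 30]
LPT makespan = 38
Lower bound = max(max_job, ceil(total/2)) = max(22, 34) = 34
Ratio = 38 / 34 = 1.1176

1.1176


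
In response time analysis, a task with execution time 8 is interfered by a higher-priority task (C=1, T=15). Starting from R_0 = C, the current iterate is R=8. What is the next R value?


R_next = C + ceil(R_prev / T_hp) * C_hp
ceil(8 / 15) = ceil(0.5333) = 1
Interference = 1 * 1 = 1
R_next = 8 + 1 = 9

9


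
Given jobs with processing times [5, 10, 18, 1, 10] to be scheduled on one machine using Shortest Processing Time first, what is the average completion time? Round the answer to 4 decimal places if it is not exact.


Sort jobs by processing time (SPT order): [1, 5, 10, 10, 18]
Compute completion times sequentially:
  Job 1: processing = 1, completes at 1
  Job 2: processing = 5, completes at 6
  Job 3: processing = 10, completes at 16
  Job 4: processing = 10, completes at 26
  Job 5: processing = 18, completes at 44
Sum of completion times = 93
Average completion time = 93/5 = 18.6

18.6


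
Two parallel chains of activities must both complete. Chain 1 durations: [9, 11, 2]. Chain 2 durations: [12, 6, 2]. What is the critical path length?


Path A total = 9 + 11 + 2 = 22
Path B total = 12 + 6 + 2 = 20
Critical path = longest path = max(22, 20) = 22

22


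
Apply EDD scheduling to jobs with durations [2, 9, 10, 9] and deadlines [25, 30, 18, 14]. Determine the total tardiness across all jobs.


Sort by due date (EDD order): [(9, 14), (10, 18), (2, 25), (9, 30)]
Compute completion times and tardiness:
  Job 1: p=9, d=14, C=9, tardiness=max(0,9-14)=0
  Job 2: p=10, d=18, C=19, tardiness=max(0,19-18)=1
  Job 3: p=2, d=25, C=21, tardiness=max(0,21-25)=0
  Job 4: p=9, d=30, C=30, tardiness=max(0,30-30)=0
Total tardiness = 1

1


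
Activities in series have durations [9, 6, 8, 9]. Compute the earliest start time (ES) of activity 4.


Activity 4 starts after activities 1 through 3 complete.
Predecessor durations: [9, 6, 8]
ES = 9 + 6 + 8 = 23

23


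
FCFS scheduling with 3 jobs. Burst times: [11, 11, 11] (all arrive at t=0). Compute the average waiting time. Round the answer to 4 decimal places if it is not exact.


FCFS order (as given): [11, 11, 11]
Waiting times:
  Job 1: wait = 0
  Job 2: wait = 11
  Job 3: wait = 22
Sum of waiting times = 33
Average waiting time = 33/3 = 11.0

11.0


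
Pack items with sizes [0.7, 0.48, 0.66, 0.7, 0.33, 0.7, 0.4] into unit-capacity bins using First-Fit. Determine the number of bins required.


Place items sequentially using First-Fit:
  Item 0.7 -> new Bin 1
  Item 0.48 -> new Bin 2
  Item 0.66 -> new Bin 3
  Item 0.7 -> new Bin 4
  Item 0.33 -> Bin 2 (now 0.81)
  Item 0.7 -> new Bin 5
  Item 0.4 -> new Bin 6
Total bins used = 6

6


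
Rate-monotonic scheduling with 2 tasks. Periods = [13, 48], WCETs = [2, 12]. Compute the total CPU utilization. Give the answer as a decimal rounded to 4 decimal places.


Compute individual utilizations (exact fractions):
  Task 1: C/T = 2/13 (approx. 0.1538)
  Task 2: C/T = 12/48 = 1/4 (approx. 0.25)
Total utilization U = 2/13 + 1/4 = 21/52
Rounded to 4 decimal places: U = 0.4038
RM (Liu & Layland) bound for 2 tasks = 0.828427; compare with U = 21/52 (approx. 0.403846)
U <= bound, so schedulable by RM sufficient condition.

0.4038


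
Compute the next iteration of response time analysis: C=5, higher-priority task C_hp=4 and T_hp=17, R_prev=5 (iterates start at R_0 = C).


R_next = C + ceil(R_prev / T_hp) * C_hp
ceil(5 / 17) = ceil(0.2941) = 1
Interference = 1 * 4 = 4
R_next = 5 + 4 = 9

9


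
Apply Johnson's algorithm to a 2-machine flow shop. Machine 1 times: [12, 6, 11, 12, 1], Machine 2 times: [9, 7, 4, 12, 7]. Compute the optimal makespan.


Apply Johnson's rule:
  Group 1 (a <= b): [(5, 1, 7), (2, 6, 7), (4, 12, 12)]
  Group 2 (a > b): [(1, 12, 9), (3, 11, 4)]
Optimal job order: [5, 2, 4, 1, 3]
Schedule:
  Job 5: M1 done at 1, M2 done at 8
  Job 2: M1 done at 7, M2 done at 15
  Job 4: M1 done at 19, M2 done at 31
  Job 1: M1 done at 31, M2 done at 40
  Job 3: M1 done at 42, M2 done at 46
Makespan = 46

46


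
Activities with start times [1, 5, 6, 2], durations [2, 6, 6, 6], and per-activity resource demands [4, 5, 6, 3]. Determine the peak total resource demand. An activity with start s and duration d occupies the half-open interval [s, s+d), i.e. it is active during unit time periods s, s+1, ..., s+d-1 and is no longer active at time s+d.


Each activity i is active on [start_i, start_i + duration_i).
Compute total resource usage per time slot:
  t=0: active resources = [], total = 0
  t=1: active resources = [4], total = 4
  t=2: active resources = [4, 3], total = 7
  t=3: active resources = [3], total = 3
  t=4: active resources = [3], total = 3
  t=5: active resources = [5, 3], total = 8
  t=6: active resources = [5, 6, 3], total = 14
  t=7: active resources = [5, 6, 3], total = 14
  t=8: active resources = [5, 6], total = 11
  t=9: active resources = [5, 6], total = 11
  t=10: active resources = [5, 6], total = 11
  t=11: active resources = [6], total = 6
Peak resource demand = 14

14
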